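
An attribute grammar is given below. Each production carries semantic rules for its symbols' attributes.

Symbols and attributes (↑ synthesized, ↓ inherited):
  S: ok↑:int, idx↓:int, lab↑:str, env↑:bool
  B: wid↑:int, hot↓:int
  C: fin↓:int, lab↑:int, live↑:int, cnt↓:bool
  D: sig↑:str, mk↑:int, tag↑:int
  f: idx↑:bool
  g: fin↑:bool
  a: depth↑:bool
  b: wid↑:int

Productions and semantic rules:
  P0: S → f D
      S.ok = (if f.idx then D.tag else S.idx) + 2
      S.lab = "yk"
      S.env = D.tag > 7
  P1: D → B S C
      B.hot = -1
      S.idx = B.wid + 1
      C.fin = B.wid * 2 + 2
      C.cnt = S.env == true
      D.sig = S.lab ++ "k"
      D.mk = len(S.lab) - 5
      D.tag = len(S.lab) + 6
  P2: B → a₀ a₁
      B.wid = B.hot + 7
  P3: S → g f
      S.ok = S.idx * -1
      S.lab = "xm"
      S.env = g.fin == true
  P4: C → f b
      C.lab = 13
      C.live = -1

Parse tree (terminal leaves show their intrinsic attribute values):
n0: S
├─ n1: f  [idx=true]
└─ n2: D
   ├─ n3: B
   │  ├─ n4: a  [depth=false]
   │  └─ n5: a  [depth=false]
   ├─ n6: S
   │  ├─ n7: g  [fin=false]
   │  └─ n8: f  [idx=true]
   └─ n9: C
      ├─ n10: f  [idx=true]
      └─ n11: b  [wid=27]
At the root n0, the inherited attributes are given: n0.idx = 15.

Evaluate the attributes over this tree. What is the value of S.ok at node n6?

1. n0.idx = 15  [given at root]
2. n1.idx = true  [terminal]
3. n3.hot = -1  [-1]
4. n4.depth = false  [terminal]
5. n5.depth = false  [terminal]
6. n3.wid = 6  [B.hot + 7]
7. n6.idx = 7  [B.wid + 1]
8. n7.fin = false  [terminal]
9. n8.idx = true  [terminal]
10. n6.ok = -7  [S.idx * -1]
11. n6.lab = "xm"  ["xm"]
12. n6.env = false  [g.fin == true]
13. n9.fin = 14  [B.wid * 2 + 2]
14. n9.cnt = false  [S.env == true]
15. n10.idx = true  [terminal]
16. n11.wid = 27  [terminal]
17. n9.lab = 13  [13]
18. n9.live = -1  [-1]
19. n2.sig = "xmk"  [S.lab ++ "k"]
20. n2.mk = -3  [len(S.lab) - 5]
21. n2.tag = 8  [len(S.lab) + 6]
22. n0.ok = 10  [(if f.idx then D.tag else S.idx) + 2]
23. n0.lab = "yk"  ["yk"]
24. n0.env = true  [D.tag > 7]

-7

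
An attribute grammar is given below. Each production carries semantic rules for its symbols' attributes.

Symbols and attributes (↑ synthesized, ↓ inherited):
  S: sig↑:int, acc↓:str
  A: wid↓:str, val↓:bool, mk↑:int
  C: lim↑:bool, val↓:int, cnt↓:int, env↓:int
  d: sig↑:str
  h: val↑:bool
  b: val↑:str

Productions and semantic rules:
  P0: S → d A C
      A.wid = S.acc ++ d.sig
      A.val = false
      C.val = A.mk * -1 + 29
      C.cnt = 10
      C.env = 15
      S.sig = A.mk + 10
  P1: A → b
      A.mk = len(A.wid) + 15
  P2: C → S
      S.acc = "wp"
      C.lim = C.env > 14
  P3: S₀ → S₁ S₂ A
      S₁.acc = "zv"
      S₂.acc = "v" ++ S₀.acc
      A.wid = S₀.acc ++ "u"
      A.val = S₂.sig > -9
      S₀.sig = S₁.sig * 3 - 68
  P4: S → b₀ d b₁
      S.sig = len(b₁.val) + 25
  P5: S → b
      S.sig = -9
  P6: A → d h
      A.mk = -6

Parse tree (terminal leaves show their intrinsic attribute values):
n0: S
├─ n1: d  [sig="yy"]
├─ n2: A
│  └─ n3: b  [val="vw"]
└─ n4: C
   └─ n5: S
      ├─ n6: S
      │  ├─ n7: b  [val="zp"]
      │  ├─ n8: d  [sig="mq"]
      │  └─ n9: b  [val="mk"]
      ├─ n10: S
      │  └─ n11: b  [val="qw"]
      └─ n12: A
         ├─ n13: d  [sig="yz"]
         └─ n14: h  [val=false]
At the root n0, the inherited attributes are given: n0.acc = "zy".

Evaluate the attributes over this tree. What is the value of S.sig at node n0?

1. n0.acc = "zy"  [given at root]
2. n1.sig = "yy"  [terminal]
3. n2.wid = "zyyy"  [S.acc ++ d.sig]
4. n2.val = false  [false]
5. n3.val = "vw"  [terminal]
6. n2.mk = 19  [len(A.wid) + 15]
7. n4.val = 10  [A.mk * -1 + 29]
8. n4.cnt = 10  [10]
9. n4.env = 15  [15]
10. n5.acc = "wp"  ["wp"]
11. n6.acc = "zv"  ["zv"]
12. n7.val = "zp"  [terminal]
13. n8.sig = "mq"  [terminal]
14. n9.val = "mk"  [terminal]
15. n6.sig = 27  [len(b₁.val) + 25]
16. n10.acc = "vwp"  ["v" ++ S₀.acc]
17. n11.val = "qw"  [terminal]
18. n10.sig = -9  [-9]
19. n12.wid = "wpu"  [S₀.acc ++ "u"]
20. n12.val = false  [S₂.sig > -9]
21. n13.sig = "yz"  [terminal]
22. n14.val = false  [terminal]
23. n12.mk = -6  [-6]
24. n5.sig = 13  [S₁.sig * 3 - 68]
25. n4.lim = true  [C.env > 14]
26. n0.sig = 29  [A.mk + 10]

29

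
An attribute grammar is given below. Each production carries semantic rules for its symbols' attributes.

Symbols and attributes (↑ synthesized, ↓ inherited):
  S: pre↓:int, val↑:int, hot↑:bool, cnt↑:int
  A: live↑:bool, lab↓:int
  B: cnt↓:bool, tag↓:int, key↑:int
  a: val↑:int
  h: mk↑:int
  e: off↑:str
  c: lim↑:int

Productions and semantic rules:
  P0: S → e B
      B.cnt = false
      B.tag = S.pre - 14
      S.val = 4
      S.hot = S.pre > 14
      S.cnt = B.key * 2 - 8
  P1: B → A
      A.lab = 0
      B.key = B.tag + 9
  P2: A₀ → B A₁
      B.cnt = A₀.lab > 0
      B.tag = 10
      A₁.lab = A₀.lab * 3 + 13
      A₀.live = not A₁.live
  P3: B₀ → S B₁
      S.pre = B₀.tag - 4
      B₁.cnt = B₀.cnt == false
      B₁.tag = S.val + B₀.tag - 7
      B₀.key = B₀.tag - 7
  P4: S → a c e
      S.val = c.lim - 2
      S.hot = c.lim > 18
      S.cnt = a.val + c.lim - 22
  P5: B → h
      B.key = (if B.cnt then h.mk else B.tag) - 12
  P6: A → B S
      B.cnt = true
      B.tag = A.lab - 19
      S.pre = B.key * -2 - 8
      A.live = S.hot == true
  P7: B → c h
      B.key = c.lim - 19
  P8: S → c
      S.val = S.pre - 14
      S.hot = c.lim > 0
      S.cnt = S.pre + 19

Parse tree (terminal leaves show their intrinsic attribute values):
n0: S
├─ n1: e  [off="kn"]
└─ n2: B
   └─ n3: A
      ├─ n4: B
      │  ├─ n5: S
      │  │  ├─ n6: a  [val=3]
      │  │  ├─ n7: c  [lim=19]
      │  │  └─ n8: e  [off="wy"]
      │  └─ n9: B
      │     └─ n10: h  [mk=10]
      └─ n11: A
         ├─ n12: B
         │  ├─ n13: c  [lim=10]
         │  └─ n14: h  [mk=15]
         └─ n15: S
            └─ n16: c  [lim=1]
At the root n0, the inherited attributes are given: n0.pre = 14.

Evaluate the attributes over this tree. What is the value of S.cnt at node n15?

1. n0.pre = 14  [given at root]
2. n1.off = "kn"  [terminal]
3. n2.cnt = false  [false]
4. n2.tag = 0  [S.pre - 14]
5. n3.lab = 0  [0]
6. n4.cnt = false  [A₀.lab > 0]
7. n4.tag = 10  [10]
8. n5.pre = 6  [B₀.tag - 4]
9. n6.val = 3  [terminal]
10. n7.lim = 19  [terminal]
11. n8.off = "wy"  [terminal]
12. n5.val = 17  [c.lim - 2]
13. n5.hot = true  [c.lim > 18]
14. n5.cnt = 0  [a.val + c.lim - 22]
15. n9.cnt = true  [B₀.cnt == false]
16. n9.tag = 20  [S.val + B₀.tag - 7]
17. n10.mk = 10  [terminal]
18. n9.key = -2  [(if B.cnt then h.mk else B.tag) - 12]
19. n4.key = 3  [B₀.tag - 7]
20. n11.lab = 13  [A₀.lab * 3 + 13]
21. n12.cnt = true  [true]
22. n12.tag = -6  [A.lab - 19]
23. n13.lim = 10  [terminal]
24. n14.mk = 15  [terminal]
25. n12.key = -9  [c.lim - 19]
26. n15.pre = 10  [B.key * -2 - 8]
27. n16.lim = 1  [terminal]
28. n15.val = -4  [S.pre - 14]
29. n15.hot = true  [c.lim > 0]
30. n15.cnt = 29  [S.pre + 19]
31. n11.live = true  [S.hot == true]
32. n3.live = false  [not A₁.live]
33. n2.key = 9  [B.tag + 9]
34. n0.val = 4  [4]
35. n0.hot = false  [S.pre > 14]
36. n0.cnt = 10  [B.key * 2 - 8]

29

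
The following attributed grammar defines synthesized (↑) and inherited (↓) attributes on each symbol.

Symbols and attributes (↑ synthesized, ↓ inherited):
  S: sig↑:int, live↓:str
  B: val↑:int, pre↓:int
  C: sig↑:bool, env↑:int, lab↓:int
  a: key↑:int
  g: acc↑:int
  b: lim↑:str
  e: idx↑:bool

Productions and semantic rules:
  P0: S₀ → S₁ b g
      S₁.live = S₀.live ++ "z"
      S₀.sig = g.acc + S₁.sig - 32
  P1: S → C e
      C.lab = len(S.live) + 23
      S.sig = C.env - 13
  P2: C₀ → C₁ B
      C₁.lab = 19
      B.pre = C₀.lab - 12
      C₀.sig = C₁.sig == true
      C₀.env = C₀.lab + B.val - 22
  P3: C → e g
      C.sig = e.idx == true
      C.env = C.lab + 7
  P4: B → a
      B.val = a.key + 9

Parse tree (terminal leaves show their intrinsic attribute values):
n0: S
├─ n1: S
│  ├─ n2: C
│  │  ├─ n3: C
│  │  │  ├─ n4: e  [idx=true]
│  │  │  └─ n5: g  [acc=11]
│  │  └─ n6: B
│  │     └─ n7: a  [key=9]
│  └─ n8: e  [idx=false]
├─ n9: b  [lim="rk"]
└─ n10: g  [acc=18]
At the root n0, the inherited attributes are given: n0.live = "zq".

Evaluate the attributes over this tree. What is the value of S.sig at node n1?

9

1. n0.live = "zq"  [given at root]
2. n1.live = "zqz"  [S₀.live ++ "z"]
3. n2.lab = 26  [len(S.live) + 23]
4. n3.lab = 19  [19]
5. n4.idx = true  [terminal]
6. n5.acc = 11  [terminal]
7. n3.sig = true  [e.idx == true]
8. n3.env = 26  [C.lab + 7]
9. n6.pre = 14  [C₀.lab - 12]
10. n7.key = 9  [terminal]
11. n6.val = 18  [a.key + 9]
12. n2.sig = true  [C₁.sig == true]
13. n2.env = 22  [C₀.lab + B.val - 22]
14. n8.idx = false  [terminal]
15. n1.sig = 9  [C.env - 13]
16. n9.lim = "rk"  [terminal]
17. n10.acc = 18  [terminal]
18. n0.sig = -5  [g.acc + S₁.sig - 32]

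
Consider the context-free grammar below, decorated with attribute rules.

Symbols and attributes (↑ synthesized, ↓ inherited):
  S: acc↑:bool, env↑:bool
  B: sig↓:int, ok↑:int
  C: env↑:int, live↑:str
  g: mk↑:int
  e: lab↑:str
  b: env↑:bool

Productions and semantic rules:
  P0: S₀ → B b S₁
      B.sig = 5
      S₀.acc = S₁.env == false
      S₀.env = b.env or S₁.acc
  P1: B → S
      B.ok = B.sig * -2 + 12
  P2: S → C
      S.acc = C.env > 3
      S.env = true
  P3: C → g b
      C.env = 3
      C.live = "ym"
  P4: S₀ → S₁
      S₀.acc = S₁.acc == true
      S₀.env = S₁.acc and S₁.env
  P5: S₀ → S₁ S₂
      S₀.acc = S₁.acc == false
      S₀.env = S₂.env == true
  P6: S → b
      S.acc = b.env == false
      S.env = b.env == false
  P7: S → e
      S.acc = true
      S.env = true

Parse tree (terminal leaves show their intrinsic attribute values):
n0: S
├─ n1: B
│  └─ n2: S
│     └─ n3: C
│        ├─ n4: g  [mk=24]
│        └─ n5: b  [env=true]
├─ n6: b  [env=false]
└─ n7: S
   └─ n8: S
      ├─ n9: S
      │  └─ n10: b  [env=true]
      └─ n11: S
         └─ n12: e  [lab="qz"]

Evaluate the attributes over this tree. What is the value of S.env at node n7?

true

1. n1.sig = 5  [5]
2. n4.mk = 24  [terminal]
3. n5.env = true  [terminal]
4. n3.env = 3  [3]
5. n3.live = "ym"  ["ym"]
6. n2.acc = false  [C.env > 3]
7. n2.env = true  [true]
8. n1.ok = 2  [B.sig * -2 + 12]
9. n6.env = false  [terminal]
10. n10.env = true  [terminal]
11. n9.acc = false  [b.env == false]
12. n9.env = false  [b.env == false]
13. n12.lab = "qz"  [terminal]
14. n11.acc = true  [true]
15. n11.env = true  [true]
16. n8.acc = true  [S₁.acc == false]
17. n8.env = true  [S₂.env == true]
18. n7.acc = true  [S₁.acc == true]
19. n7.env = true  [S₁.acc and S₁.env]
20. n0.acc = false  [S₁.env == false]
21. n0.env = true  [b.env or S₁.acc]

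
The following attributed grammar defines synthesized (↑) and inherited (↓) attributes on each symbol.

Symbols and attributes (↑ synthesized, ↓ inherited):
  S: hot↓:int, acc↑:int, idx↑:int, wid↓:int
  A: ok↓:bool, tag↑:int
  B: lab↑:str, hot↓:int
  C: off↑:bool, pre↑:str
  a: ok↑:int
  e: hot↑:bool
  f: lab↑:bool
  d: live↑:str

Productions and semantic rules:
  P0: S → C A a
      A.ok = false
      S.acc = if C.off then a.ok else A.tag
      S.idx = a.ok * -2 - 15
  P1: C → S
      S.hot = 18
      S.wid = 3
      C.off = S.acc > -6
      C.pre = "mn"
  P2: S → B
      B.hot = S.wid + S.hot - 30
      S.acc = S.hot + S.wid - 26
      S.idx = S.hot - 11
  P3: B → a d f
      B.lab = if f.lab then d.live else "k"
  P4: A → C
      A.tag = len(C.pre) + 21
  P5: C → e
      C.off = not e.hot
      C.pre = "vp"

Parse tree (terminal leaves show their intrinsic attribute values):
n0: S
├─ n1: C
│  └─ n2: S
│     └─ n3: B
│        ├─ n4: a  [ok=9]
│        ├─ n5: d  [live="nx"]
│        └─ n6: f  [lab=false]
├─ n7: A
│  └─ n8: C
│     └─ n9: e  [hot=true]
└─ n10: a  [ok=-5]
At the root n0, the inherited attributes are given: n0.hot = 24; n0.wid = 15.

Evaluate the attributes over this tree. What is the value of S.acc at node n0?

1. n0.hot = 24  [given at root]
2. n0.wid = 15  [given at root]
3. n2.hot = 18  [18]
4. n2.wid = 3  [3]
5. n3.hot = -9  [S.wid + S.hot - 30]
6. n4.ok = 9  [terminal]
7. n5.live = "nx"  [terminal]
8. n6.lab = false  [terminal]
9. n3.lab = "k"  [if f.lab then d.live else "k"]
10. n2.acc = -5  [S.hot + S.wid - 26]
11. n2.idx = 7  [S.hot - 11]
12. n1.off = true  [S.acc > -6]
13. n1.pre = "mn"  ["mn"]
14. n7.ok = false  [false]
15. n9.hot = true  [terminal]
16. n8.off = false  [not e.hot]
17. n8.pre = "vp"  ["vp"]
18. n7.tag = 23  [len(C.pre) + 21]
19. n10.ok = -5  [terminal]
20. n0.acc = -5  [if C.off then a.ok else A.tag]
21. n0.idx = -5  [a.ok * -2 - 15]

-5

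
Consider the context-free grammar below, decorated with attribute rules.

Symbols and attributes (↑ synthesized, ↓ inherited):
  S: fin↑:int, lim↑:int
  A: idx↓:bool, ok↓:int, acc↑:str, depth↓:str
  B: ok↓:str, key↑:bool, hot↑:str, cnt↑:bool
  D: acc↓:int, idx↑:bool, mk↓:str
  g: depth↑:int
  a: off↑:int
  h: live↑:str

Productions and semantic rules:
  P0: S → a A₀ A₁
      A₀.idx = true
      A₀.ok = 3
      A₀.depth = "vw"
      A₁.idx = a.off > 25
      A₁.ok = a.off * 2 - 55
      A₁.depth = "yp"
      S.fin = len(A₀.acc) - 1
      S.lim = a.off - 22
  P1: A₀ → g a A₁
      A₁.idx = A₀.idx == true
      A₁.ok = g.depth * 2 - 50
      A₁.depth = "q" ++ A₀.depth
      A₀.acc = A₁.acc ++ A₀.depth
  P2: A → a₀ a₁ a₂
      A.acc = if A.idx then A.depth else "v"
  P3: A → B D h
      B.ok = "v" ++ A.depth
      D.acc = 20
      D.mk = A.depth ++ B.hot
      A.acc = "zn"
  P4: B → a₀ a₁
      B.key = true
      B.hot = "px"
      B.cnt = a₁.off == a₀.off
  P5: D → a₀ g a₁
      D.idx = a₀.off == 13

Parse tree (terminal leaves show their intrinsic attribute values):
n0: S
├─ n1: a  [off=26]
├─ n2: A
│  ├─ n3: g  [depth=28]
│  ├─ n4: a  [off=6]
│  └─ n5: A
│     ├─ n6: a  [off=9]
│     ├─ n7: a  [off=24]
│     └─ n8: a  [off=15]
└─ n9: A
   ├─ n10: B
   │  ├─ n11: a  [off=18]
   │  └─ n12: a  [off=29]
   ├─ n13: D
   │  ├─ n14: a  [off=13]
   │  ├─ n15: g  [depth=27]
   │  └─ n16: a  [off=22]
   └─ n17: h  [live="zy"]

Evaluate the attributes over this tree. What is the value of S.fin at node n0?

1. n1.off = 26  [terminal]
2. n2.idx = true  [true]
3. n2.ok = 3  [3]
4. n2.depth = "vw"  ["vw"]
5. n3.depth = 28  [terminal]
6. n4.off = 6  [terminal]
7. n5.idx = true  [A₀.idx == true]
8. n5.ok = 6  [g.depth * 2 - 50]
9. n5.depth = "qvw"  ["q" ++ A₀.depth]
10. n6.off = 9  [terminal]
11. n7.off = 24  [terminal]
12. n8.off = 15  [terminal]
13. n5.acc = "qvw"  [if A.idx then A.depth else "v"]
14. n2.acc = "qvwvw"  [A₁.acc ++ A₀.depth]
15. n9.idx = true  [a.off > 25]
16. n9.ok = -3  [a.off * 2 - 55]
17. n9.depth = "yp"  ["yp"]
18. n10.ok = "vyp"  ["v" ++ A.depth]
19. n11.off = 18  [terminal]
20. n12.off = 29  [terminal]
21. n10.key = true  [true]
22. n10.hot = "px"  ["px"]
23. n10.cnt = false  [a₁.off == a₀.off]
24. n13.acc = 20  [20]
25. n13.mk = "yppx"  [A.depth ++ B.hot]
26. n14.off = 13  [terminal]
27. n15.depth = 27  [terminal]
28. n16.off = 22  [terminal]
29. n13.idx = true  [a₀.off == 13]
30. n17.live = "zy"  [terminal]
31. n9.acc = "zn"  ["zn"]
32. n0.fin = 4  [len(A₀.acc) - 1]
33. n0.lim = 4  [a.off - 22]

4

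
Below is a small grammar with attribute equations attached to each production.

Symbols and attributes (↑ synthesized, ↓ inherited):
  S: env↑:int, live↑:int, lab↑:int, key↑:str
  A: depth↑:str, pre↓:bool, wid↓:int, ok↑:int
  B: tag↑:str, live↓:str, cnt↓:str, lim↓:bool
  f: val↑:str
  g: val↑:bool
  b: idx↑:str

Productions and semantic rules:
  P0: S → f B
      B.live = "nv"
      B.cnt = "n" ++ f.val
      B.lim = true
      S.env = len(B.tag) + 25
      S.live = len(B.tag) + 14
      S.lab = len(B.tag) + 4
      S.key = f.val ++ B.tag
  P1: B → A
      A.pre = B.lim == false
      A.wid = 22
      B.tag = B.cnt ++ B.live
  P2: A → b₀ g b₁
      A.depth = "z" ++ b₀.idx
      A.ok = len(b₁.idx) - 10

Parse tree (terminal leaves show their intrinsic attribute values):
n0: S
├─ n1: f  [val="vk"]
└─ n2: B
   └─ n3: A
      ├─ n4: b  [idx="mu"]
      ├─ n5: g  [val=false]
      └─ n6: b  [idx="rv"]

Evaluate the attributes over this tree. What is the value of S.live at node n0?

19

1. n1.val = "vk"  [terminal]
2. n2.live = "nv"  ["nv"]
3. n2.cnt = "nvk"  ["n" ++ f.val]
4. n2.lim = true  [true]
5. n3.pre = false  [B.lim == false]
6. n3.wid = 22  [22]
7. n4.idx = "mu"  [terminal]
8. n5.val = false  [terminal]
9. n6.idx = "rv"  [terminal]
10. n3.depth = "zmu"  ["z" ++ b₀.idx]
11. n3.ok = -8  [len(b₁.idx) - 10]
12. n2.tag = "nvknv"  [B.cnt ++ B.live]
13. n0.env = 30  [len(B.tag) + 25]
14. n0.live = 19  [len(B.tag) + 14]
15. n0.lab = 9  [len(B.tag) + 4]
16. n0.key = "vknvknv"  [f.val ++ B.tag]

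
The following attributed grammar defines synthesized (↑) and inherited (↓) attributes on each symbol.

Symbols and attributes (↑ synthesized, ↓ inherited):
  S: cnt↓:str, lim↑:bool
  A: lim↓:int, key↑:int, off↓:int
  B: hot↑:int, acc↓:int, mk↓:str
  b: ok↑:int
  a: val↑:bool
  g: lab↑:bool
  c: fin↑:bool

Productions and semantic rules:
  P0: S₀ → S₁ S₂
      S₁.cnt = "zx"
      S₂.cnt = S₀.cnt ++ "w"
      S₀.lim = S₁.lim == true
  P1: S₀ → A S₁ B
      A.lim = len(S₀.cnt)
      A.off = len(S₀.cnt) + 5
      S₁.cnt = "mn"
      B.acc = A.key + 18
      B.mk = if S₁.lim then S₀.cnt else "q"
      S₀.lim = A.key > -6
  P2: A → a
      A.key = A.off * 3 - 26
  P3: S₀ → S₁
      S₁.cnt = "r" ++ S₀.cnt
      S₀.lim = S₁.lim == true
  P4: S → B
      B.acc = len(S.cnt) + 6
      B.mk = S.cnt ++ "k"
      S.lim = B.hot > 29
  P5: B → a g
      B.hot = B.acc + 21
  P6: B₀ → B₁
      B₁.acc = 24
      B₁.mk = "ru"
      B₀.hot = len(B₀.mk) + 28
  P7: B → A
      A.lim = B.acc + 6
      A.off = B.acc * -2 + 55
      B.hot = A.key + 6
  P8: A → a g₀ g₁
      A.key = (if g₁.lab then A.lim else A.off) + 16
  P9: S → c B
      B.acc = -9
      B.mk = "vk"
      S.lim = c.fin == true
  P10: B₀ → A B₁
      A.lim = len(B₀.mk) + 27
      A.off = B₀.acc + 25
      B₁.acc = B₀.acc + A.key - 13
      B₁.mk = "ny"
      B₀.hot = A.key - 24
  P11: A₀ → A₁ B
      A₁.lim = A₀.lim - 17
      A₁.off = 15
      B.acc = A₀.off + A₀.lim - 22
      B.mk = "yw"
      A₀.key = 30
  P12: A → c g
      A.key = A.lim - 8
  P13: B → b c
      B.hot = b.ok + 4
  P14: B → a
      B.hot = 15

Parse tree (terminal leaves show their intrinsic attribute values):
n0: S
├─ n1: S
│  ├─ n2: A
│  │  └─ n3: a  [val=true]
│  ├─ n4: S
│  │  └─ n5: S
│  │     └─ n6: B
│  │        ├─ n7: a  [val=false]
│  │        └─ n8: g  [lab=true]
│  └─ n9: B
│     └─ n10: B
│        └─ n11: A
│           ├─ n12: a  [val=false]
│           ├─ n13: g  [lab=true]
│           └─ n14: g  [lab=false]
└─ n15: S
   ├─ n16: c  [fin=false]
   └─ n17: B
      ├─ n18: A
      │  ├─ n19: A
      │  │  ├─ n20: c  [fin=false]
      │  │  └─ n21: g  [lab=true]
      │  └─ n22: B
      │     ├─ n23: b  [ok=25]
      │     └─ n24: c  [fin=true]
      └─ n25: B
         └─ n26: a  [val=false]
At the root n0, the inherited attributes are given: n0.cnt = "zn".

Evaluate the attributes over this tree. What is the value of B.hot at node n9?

1. n0.cnt = "zn"  [given at root]
2. n1.cnt = "zx"  ["zx"]
3. n2.lim = 2  [len(S₀.cnt)]
4. n2.off = 7  [len(S₀.cnt) + 5]
5. n3.val = true  [terminal]
6. n2.key = -5  [A.off * 3 - 26]
7. n4.cnt = "mn"  ["mn"]
8. n5.cnt = "rmn"  ["r" ++ S₀.cnt]
9. n6.acc = 9  [len(S.cnt) + 6]
10. n6.mk = "rmnk"  [S.cnt ++ "k"]
11. n7.val = false  [terminal]
12. n8.lab = true  [terminal]
13. n6.hot = 30  [B.acc + 21]
14. n5.lim = true  [B.hot > 29]
15. n4.lim = true  [S₁.lim == true]
16. n9.acc = 13  [A.key + 18]
17. n9.mk = "zx"  [if S₁.lim then S₀.cnt else "q"]
18. n10.acc = 24  [24]
19. n10.mk = "ru"  ["ru"]
20. n11.lim = 30  [B.acc + 6]
21. n11.off = 7  [B.acc * -2 + 55]
22. n12.val = false  [terminal]
23. n13.lab = true  [terminal]
24. n14.lab = false  [terminal]
25. n11.key = 23  [(if g₁.lab then A.lim else A.off) + 16]
26. n10.hot = 29  [A.key + 6]
27. n9.hot = 30  [len(B₀.mk) + 28]
28. n1.lim = true  [A.key > -6]
29. n15.cnt = "znw"  [S₀.cnt ++ "w"]
30. n16.fin = false  [terminal]
31. n17.acc = -9  [-9]
32. n17.mk = "vk"  ["vk"]
33. n18.lim = 29  [len(B₀.mk) + 27]
34. n18.off = 16  [B₀.acc + 25]
35. n19.lim = 12  [A₀.lim - 17]
36. n19.off = 15  [15]
37. n20.fin = false  [terminal]
38. n21.lab = true  [terminal]
39. n19.key = 4  [A.lim - 8]
40. n22.acc = 23  [A₀.off + A₀.lim - 22]
41. n22.mk = "yw"  ["yw"]
42. n23.ok = 25  [terminal]
43. n24.fin = true  [terminal]
44. n22.hot = 29  [b.ok + 4]
45. n18.key = 30  [30]
46. n25.acc = 8  [B₀.acc + A.key - 13]
47. n25.mk = "ny"  ["ny"]
48. n26.val = false  [terminal]
49. n25.hot = 15  [15]
50. n17.hot = 6  [A.key - 24]
51. n15.lim = false  [c.fin == true]
52. n0.lim = true  [S₁.lim == true]

30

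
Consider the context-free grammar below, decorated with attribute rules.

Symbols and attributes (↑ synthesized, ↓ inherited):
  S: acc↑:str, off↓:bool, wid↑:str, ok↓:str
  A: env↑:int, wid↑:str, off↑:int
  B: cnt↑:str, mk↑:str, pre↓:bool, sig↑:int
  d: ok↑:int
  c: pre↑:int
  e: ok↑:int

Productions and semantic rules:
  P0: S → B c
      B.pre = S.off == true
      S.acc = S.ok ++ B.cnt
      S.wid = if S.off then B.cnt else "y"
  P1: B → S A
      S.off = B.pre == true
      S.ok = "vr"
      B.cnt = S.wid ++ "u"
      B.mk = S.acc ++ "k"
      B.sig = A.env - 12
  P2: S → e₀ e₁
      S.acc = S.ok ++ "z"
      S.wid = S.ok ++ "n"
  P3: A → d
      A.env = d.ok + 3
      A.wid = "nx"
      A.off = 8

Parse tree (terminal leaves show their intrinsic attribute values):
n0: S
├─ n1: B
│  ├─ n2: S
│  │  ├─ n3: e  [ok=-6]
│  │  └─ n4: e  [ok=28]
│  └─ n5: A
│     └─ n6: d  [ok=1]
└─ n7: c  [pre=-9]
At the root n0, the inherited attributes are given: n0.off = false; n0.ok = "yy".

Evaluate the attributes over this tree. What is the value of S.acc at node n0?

"yyvrnu"

1. n0.off = false  [given at root]
2. n0.ok = "yy"  [given at root]
3. n1.pre = false  [S.off == true]
4. n2.off = false  [B.pre == true]
5. n2.ok = "vr"  ["vr"]
6. n3.ok = -6  [terminal]
7. n4.ok = 28  [terminal]
8. n2.acc = "vrz"  [S.ok ++ "z"]
9. n2.wid = "vrn"  [S.ok ++ "n"]
10. n6.ok = 1  [terminal]
11. n5.env = 4  [d.ok + 3]
12. n5.wid = "nx"  ["nx"]
13. n5.off = 8  [8]
14. n1.cnt = "vrnu"  [S.wid ++ "u"]
15. n1.mk = "vrzk"  [S.acc ++ "k"]
16. n1.sig = -8  [A.env - 12]
17. n7.pre = -9  [terminal]
18. n0.acc = "yyvrnu"  [S.ok ++ B.cnt]
19. n0.wid = "y"  [if S.off then B.cnt else "y"]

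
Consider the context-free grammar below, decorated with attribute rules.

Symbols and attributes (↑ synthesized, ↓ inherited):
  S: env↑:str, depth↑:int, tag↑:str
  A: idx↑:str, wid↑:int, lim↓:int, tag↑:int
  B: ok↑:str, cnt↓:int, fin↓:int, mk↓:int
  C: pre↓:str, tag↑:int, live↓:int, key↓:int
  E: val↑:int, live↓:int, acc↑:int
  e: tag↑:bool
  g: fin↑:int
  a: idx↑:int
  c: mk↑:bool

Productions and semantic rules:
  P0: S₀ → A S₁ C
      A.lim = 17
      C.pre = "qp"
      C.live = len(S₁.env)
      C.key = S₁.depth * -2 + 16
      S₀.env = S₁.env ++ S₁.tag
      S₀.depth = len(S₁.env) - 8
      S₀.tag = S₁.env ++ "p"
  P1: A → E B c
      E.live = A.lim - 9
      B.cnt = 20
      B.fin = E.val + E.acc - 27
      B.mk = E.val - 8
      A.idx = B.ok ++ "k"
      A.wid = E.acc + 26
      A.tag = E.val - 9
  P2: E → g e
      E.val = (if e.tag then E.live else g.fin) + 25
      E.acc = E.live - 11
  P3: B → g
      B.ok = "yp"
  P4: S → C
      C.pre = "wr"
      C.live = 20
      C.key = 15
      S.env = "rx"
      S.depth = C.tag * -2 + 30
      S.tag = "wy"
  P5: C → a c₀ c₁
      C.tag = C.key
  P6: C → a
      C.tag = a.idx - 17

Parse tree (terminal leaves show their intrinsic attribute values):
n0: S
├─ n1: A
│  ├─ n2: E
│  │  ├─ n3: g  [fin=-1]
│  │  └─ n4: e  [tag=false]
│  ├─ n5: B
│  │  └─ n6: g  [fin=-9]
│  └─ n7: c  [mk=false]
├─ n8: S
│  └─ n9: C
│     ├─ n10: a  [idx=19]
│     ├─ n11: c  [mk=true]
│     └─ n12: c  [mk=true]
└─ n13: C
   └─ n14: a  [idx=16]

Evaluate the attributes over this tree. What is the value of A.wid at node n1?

23

1. n1.lim = 17  [17]
2. n2.live = 8  [A.lim - 9]
3. n3.fin = -1  [terminal]
4. n4.tag = false  [terminal]
5. n2.val = 24  [(if e.tag then E.live else g.fin) + 25]
6. n2.acc = -3  [E.live - 11]
7. n5.cnt = 20  [20]
8. n5.fin = -6  [E.val + E.acc - 27]
9. n5.mk = 16  [E.val - 8]
10. n6.fin = -9  [terminal]
11. n5.ok = "yp"  ["yp"]
12. n7.mk = false  [terminal]
13. n1.idx = "ypk"  [B.ok ++ "k"]
14. n1.wid = 23  [E.acc + 26]
15. n1.tag = 15  [E.val - 9]
16. n9.pre = "wr"  ["wr"]
17. n9.live = 20  [20]
18. n9.key = 15  [15]
19. n10.idx = 19  [terminal]
20. n11.mk = true  [terminal]
21. n12.mk = true  [terminal]
22. n9.tag = 15  [C.key]
23. n8.env = "rx"  ["rx"]
24. n8.depth = 0  [C.tag * -2 + 30]
25. n8.tag = "wy"  ["wy"]
26. n13.pre = "qp"  ["qp"]
27. n13.live = 2  [len(S₁.env)]
28. n13.key = 16  [S₁.depth * -2 + 16]
29. n14.idx = 16  [terminal]
30. n13.tag = -1  [a.idx - 17]
31. n0.env = "rxwy"  [S₁.env ++ S₁.tag]
32. n0.depth = -6  [len(S₁.env) - 8]
33. n0.tag = "rxp"  [S₁.env ++ "p"]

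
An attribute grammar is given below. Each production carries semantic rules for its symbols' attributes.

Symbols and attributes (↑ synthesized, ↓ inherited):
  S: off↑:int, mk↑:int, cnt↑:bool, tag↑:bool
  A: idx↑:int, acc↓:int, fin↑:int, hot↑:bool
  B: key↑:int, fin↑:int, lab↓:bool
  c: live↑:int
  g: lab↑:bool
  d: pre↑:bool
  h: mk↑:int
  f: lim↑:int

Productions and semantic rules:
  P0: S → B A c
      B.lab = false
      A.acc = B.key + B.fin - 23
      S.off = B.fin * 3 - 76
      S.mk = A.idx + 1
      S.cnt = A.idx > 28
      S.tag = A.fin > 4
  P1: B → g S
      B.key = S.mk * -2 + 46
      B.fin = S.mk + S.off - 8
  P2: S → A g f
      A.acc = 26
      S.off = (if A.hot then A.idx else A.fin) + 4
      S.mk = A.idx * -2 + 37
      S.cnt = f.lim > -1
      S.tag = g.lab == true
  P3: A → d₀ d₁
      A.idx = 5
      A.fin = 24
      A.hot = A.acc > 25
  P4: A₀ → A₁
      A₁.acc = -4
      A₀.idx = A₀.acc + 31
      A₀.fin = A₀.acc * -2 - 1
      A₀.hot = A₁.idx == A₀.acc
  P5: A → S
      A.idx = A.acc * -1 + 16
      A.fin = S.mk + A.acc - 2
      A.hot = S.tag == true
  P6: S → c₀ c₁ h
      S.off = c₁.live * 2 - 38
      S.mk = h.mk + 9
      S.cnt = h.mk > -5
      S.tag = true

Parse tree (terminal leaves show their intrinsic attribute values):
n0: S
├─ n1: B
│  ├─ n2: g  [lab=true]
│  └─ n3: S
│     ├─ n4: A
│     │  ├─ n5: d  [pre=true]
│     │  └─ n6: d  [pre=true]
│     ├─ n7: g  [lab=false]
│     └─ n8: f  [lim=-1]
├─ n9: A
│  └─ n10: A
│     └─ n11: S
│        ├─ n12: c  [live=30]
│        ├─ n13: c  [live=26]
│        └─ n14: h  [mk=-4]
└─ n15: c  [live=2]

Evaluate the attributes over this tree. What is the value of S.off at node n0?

1. n1.lab = false  [false]
2. n2.lab = true  [terminal]
3. n4.acc = 26  [26]
4. n5.pre = true  [terminal]
5. n6.pre = true  [terminal]
6. n4.idx = 5  [5]
7. n4.fin = 24  [24]
8. n4.hot = true  [A.acc > 25]
9. n7.lab = false  [terminal]
10. n8.lim = -1  [terminal]
11. n3.off = 9  [(if A.hot then A.idx else A.fin) + 4]
12. n3.mk = 27  [A.idx * -2 + 37]
13. n3.cnt = false  [f.lim > -1]
14. n3.tag = false  [g.lab == true]
15. n1.key = -8  [S.mk * -2 + 46]
16. n1.fin = 28  [S.mk + S.off - 8]
17. n9.acc = -3  [B.key + B.fin - 23]
18. n10.acc = -4  [-4]
19. n12.live = 30  [terminal]
20. n13.live = 26  [terminal]
21. n14.mk = -4  [terminal]
22. n11.off = 14  [c₁.live * 2 - 38]
23. n11.mk = 5  [h.mk + 9]
24. n11.cnt = true  [h.mk > -5]
25. n11.tag = true  [true]
26. n10.idx = 20  [A.acc * -1 + 16]
27. n10.fin = -1  [S.mk + A.acc - 2]
28. n10.hot = true  [S.tag == true]
29. n9.idx = 28  [A₀.acc + 31]
30. n9.fin = 5  [A₀.acc * -2 - 1]
31. n9.hot = false  [A₁.idx == A₀.acc]
32. n15.live = 2  [terminal]
33. n0.off = 8  [B.fin * 3 - 76]
34. n0.mk = 29  [A.idx + 1]
35. n0.cnt = false  [A.idx > 28]
36. n0.tag = true  [A.fin > 4]

8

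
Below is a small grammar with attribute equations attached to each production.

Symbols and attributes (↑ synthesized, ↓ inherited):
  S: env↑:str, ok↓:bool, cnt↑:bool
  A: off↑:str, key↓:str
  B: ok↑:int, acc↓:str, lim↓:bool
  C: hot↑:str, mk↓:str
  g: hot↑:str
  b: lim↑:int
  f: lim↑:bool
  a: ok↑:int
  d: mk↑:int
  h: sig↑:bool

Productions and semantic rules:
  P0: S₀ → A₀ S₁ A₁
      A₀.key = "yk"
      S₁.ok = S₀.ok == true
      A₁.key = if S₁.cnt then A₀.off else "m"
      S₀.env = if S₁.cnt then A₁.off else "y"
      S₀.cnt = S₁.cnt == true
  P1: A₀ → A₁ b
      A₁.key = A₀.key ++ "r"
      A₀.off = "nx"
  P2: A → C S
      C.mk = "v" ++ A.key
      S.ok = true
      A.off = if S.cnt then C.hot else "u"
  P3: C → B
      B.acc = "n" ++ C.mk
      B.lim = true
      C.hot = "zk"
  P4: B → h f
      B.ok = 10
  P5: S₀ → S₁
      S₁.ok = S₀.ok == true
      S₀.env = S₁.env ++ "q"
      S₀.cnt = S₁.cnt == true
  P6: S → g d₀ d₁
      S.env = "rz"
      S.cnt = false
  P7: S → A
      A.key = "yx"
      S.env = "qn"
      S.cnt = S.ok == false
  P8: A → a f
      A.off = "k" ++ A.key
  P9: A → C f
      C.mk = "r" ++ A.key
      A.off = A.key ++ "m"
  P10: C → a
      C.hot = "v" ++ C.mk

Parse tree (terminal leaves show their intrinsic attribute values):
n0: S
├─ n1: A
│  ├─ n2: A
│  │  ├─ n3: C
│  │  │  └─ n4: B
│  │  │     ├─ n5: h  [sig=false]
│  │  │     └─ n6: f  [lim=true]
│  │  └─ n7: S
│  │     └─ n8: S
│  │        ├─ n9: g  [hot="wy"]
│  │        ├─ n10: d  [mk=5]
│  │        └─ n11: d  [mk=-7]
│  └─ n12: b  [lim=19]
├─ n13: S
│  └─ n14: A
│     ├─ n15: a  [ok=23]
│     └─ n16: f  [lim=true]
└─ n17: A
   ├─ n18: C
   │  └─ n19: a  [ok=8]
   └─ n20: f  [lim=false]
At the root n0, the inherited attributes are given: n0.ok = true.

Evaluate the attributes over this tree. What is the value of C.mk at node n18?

"rm"

1. n0.ok = true  [given at root]
2. n1.key = "yk"  ["yk"]
3. n2.key = "ykr"  [A₀.key ++ "r"]
4. n3.mk = "vykr"  ["v" ++ A.key]
5. n4.acc = "nvykr"  ["n" ++ C.mk]
6. n4.lim = true  [true]
7. n5.sig = false  [terminal]
8. n6.lim = true  [terminal]
9. n4.ok = 10  [10]
10. n3.hot = "zk"  ["zk"]
11. n7.ok = true  [true]
12. n8.ok = true  [S₀.ok == true]
13. n9.hot = "wy"  [terminal]
14. n10.mk = 5  [terminal]
15. n11.mk = -7  [terminal]
16. n8.env = "rz"  ["rz"]
17. n8.cnt = false  [false]
18. n7.env = "rzq"  [S₁.env ++ "q"]
19. n7.cnt = false  [S₁.cnt == true]
20. n2.off = "u"  [if S.cnt then C.hot else "u"]
21. n12.lim = 19  [terminal]
22. n1.off = "nx"  ["nx"]
23. n13.ok = true  [S₀.ok == true]
24. n14.key = "yx"  ["yx"]
25. n15.ok = 23  [terminal]
26. n16.lim = true  [terminal]
27. n14.off = "kyx"  ["k" ++ A.key]
28. n13.env = "qn"  ["qn"]
29. n13.cnt = false  [S.ok == false]
30. n17.key = "m"  [if S₁.cnt then A₀.off else "m"]
31. n18.mk = "rm"  ["r" ++ A.key]
32. n19.ok = 8  [terminal]
33. n18.hot = "vrm"  ["v" ++ C.mk]
34. n20.lim = false  [terminal]
35. n17.off = "mm"  [A.key ++ "m"]
36. n0.env = "y"  [if S₁.cnt then A₁.off else "y"]
37. n0.cnt = false  [S₁.cnt == true]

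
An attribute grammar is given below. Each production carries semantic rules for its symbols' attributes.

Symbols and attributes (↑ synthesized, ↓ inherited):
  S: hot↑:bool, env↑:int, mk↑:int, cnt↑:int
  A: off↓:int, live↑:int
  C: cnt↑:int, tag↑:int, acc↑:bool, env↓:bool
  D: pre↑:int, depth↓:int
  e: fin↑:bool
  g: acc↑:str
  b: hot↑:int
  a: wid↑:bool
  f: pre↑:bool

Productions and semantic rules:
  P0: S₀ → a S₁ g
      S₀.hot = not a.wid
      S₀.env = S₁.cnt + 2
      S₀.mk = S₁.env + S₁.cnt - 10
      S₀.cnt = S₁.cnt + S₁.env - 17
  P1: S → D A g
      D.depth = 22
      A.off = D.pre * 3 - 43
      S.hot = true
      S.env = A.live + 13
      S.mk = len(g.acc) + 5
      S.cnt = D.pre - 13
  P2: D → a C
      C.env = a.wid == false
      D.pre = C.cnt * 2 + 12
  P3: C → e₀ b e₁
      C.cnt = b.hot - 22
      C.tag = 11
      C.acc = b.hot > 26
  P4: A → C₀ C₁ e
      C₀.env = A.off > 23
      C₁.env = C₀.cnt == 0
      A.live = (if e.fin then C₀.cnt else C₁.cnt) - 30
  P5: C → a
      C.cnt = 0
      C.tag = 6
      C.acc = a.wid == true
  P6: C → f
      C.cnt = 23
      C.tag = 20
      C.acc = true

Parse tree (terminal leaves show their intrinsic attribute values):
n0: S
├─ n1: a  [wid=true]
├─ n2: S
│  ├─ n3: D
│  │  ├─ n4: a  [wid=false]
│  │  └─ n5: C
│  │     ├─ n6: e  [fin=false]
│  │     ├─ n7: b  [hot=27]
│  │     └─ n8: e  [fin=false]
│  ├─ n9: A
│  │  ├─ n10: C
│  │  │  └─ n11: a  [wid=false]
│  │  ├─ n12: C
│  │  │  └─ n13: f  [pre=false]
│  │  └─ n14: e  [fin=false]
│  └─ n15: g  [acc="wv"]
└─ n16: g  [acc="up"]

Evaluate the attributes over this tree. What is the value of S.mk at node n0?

5

1. n1.wid = true  [terminal]
2. n3.depth = 22  [22]
3. n4.wid = false  [terminal]
4. n5.env = true  [a.wid == false]
5. n6.fin = false  [terminal]
6. n7.hot = 27  [terminal]
7. n8.fin = false  [terminal]
8. n5.cnt = 5  [b.hot - 22]
9. n5.tag = 11  [11]
10. n5.acc = true  [b.hot > 26]
11. n3.pre = 22  [C.cnt * 2 + 12]
12. n9.off = 23  [D.pre * 3 - 43]
13. n10.env = false  [A.off > 23]
14. n11.wid = false  [terminal]
15. n10.cnt = 0  [0]
16. n10.tag = 6  [6]
17. n10.acc = false  [a.wid == true]
18. n12.env = true  [C₀.cnt == 0]
19. n13.pre = false  [terminal]
20. n12.cnt = 23  [23]
21. n12.tag = 20  [20]
22. n12.acc = true  [true]
23. n14.fin = false  [terminal]
24. n9.live = -7  [(if e.fin then C₀.cnt else C₁.cnt) - 30]
25. n15.acc = "wv"  [terminal]
26. n2.hot = true  [true]
27. n2.env = 6  [A.live + 13]
28. n2.mk = 7  [len(g.acc) + 5]
29. n2.cnt = 9  [D.pre - 13]
30. n16.acc = "up"  [terminal]
31. n0.hot = false  [not a.wid]
32. n0.env = 11  [S₁.cnt + 2]
33. n0.mk = 5  [S₁.env + S₁.cnt - 10]
34. n0.cnt = -2  [S₁.cnt + S₁.env - 17]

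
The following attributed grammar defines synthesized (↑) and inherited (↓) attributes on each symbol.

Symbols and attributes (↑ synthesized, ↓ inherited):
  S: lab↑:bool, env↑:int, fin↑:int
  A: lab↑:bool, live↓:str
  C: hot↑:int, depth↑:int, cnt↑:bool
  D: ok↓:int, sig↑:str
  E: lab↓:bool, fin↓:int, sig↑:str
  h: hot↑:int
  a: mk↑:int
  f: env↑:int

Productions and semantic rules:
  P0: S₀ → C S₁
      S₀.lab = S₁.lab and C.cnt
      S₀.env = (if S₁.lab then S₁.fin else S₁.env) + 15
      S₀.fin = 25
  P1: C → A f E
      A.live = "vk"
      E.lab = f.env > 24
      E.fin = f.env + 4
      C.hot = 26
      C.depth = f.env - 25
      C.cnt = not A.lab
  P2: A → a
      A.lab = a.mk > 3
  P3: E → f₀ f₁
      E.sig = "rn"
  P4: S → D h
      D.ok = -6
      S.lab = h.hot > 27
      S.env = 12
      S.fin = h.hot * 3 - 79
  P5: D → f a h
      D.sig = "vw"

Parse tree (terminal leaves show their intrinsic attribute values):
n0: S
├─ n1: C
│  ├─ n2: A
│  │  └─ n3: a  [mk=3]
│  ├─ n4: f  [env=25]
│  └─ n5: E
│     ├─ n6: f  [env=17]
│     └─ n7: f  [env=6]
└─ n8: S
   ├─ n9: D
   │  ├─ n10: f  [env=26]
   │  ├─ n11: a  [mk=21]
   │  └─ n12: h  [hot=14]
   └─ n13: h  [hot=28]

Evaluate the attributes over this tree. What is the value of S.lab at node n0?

1. n2.live = "vk"  ["vk"]
2. n3.mk = 3  [terminal]
3. n2.lab = false  [a.mk > 3]
4. n4.env = 25  [terminal]
5. n5.lab = true  [f.env > 24]
6. n5.fin = 29  [f.env + 4]
7. n6.env = 17  [terminal]
8. n7.env = 6  [terminal]
9. n5.sig = "rn"  ["rn"]
10. n1.hot = 26  [26]
11. n1.depth = 0  [f.env - 25]
12. n1.cnt = true  [not A.lab]
13. n9.ok = -6  [-6]
14. n10.env = 26  [terminal]
15. n11.mk = 21  [terminal]
16. n12.hot = 14  [terminal]
17. n9.sig = "vw"  ["vw"]
18. n13.hot = 28  [terminal]
19. n8.lab = true  [h.hot > 27]
20. n8.env = 12  [12]
21. n8.fin = 5  [h.hot * 3 - 79]
22. n0.lab = true  [S₁.lab and C.cnt]
23. n0.env = 20  [(if S₁.lab then S₁.fin else S₁.env) + 15]
24. n0.fin = 25  [25]

true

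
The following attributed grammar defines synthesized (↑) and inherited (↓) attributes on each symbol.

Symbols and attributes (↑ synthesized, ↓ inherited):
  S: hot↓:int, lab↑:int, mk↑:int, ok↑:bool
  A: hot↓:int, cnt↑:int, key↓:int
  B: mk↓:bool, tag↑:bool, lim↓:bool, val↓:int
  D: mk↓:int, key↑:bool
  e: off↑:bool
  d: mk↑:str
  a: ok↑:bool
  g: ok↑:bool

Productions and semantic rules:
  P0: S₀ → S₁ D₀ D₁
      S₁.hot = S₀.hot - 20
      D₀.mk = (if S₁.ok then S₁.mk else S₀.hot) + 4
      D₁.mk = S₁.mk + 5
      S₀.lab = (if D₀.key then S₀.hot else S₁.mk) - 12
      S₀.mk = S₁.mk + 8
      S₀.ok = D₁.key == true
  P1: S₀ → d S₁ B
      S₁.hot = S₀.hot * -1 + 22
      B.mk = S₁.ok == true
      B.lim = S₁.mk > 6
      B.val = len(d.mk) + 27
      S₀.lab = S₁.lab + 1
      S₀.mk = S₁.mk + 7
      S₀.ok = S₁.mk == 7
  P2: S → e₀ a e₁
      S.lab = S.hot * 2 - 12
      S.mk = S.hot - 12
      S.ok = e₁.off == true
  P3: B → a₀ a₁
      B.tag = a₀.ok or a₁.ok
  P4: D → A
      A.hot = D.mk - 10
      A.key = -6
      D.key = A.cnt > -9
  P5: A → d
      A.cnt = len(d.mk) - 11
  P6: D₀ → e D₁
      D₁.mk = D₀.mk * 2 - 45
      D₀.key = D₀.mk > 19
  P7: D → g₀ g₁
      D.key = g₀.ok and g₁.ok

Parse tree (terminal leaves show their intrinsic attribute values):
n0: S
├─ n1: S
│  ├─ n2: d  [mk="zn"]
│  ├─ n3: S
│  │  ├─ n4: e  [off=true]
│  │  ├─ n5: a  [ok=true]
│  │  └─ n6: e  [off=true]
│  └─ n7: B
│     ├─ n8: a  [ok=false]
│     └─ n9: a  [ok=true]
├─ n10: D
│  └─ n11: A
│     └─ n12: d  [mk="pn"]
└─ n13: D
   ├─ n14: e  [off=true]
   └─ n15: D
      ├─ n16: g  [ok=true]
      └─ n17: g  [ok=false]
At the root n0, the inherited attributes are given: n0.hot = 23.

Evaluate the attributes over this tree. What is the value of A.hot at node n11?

8

1. n0.hot = 23  [given at root]
2. n1.hot = 3  [S₀.hot - 20]
3. n2.mk = "zn"  [terminal]
4. n3.hot = 19  [S₀.hot * -1 + 22]
5. n4.off = true  [terminal]
6. n5.ok = true  [terminal]
7. n6.off = true  [terminal]
8. n3.lab = 26  [S.hot * 2 - 12]
9. n3.mk = 7  [S.hot - 12]
10. n3.ok = true  [e₁.off == true]
11. n7.mk = true  [S₁.ok == true]
12. n7.lim = true  [S₁.mk > 6]
13. n7.val = 29  [len(d.mk) + 27]
14. n8.ok = false  [terminal]
15. n9.ok = true  [terminal]
16. n7.tag = true  [a₀.ok or a₁.ok]
17. n1.lab = 27  [S₁.lab + 1]
18. n1.mk = 14  [S₁.mk + 7]
19. n1.ok = true  [S₁.mk == 7]
20. n10.mk = 18  [(if S₁.ok then S₁.mk else S₀.hot) + 4]
21. n11.hot = 8  [D.mk - 10]
22. n11.key = -6  [-6]
23. n12.mk = "pn"  [terminal]
24. n11.cnt = -9  [len(d.mk) - 11]
25. n10.key = false  [A.cnt > -9]
26. n13.mk = 19  [S₁.mk + 5]
27. n14.off = true  [terminal]
28. n15.mk = -7  [D₀.mk * 2 - 45]
29. n16.ok = true  [terminal]
30. n17.ok = false  [terminal]
31. n15.key = false  [g₀.ok and g₁.ok]
32. n13.key = false  [D₀.mk > 19]
33. n0.lab = 2  [(if D₀.key then S₀.hot else S₁.mk) - 12]
34. n0.mk = 22  [S₁.mk + 8]
35. n0.ok = false  [D₁.key == true]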